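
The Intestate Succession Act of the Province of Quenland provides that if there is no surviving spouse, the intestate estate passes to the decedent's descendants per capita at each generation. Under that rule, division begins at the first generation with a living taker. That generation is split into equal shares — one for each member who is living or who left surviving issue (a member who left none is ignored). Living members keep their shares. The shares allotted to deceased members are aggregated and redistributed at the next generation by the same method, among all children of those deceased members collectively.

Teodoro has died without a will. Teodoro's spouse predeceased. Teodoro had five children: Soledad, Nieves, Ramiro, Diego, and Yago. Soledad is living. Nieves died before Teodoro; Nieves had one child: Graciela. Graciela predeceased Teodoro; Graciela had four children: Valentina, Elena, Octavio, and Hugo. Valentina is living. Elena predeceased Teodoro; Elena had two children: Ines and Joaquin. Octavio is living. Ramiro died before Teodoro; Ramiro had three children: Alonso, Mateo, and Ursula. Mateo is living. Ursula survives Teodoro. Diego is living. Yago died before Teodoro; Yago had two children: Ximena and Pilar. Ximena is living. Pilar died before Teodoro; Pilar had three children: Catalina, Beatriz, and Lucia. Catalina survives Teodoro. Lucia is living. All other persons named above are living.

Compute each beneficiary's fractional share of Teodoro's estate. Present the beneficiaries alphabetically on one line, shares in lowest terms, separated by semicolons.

Alonso 1/10; Beatriz 1/35; Catalina 1/35; Diego 1/5; Hugo 1/35; Ines 1/70; Joaquin 1/70; Lucia 1/35; Mateo 1/10; Octavio 1/35; Soledad 1/5; Ursula 1/10; Valentina 1/35; Ximena 1/10

There is no surviving spouse, so the entire estate passes to Teodoro's descendants per capita at each generation.
At generation 1 (Soledad, Nieves, Ramiro, Diego, Yago) there are 5 shares of (1)/5 = 1/5 each.
Living: Soledad and Diego — each takes 1/5.
Deceased: Nieves, Ramiro, and Yago. Their combined 3/5 is pooled and carried to generation 2.
At generation 2 (Graciela, Alonso, Mateo, Ursula, Ximena, Pilar) there are 6 shares of (3/5)/6 = 1/10 each.
Living: Alonso, Mateo, Ursula, and Ximena — each takes 1/10.
Deceased: Graciela and Pilar. Their combined 1/5 is pooled and carried to generation 3.
At generation 3 (Valentina, Elena, Octavio, Hugo, Catalina, Beatriz, Lucia) there are 7 shares of (1/5)/7 = 1/35 each.
Living: Valentina, Octavio, Hugo, Catalina, Beatriz, and Lucia — each takes 1/35.
Deceased: Elena. That 1/35 share is carried to generation 4.
At generation 4 (Ines, Joaquin) there are 2 shares of (1/35)/2 = 1/70 each.
Living: Ines and Joaquin — each takes 1/70.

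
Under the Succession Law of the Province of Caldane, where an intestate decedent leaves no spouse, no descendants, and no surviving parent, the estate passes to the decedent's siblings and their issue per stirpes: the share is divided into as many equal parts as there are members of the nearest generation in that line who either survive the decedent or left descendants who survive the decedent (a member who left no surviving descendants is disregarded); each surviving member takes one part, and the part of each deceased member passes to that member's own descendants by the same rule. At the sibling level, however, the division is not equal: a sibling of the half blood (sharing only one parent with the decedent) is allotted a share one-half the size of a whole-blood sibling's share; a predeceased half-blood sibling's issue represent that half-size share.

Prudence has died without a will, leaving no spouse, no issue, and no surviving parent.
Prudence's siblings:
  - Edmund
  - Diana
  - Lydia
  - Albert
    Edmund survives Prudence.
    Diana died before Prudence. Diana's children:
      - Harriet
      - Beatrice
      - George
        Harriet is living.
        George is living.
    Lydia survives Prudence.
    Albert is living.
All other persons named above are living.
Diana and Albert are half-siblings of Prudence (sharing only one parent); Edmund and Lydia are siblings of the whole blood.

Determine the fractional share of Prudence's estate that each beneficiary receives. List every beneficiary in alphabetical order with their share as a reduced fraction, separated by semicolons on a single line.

No spouse, descendants, or parent survives, so the estate passes to Prudence's siblings per stirpes.
Half-blood siblings count for one-half the weight of whole-blood siblings at the initial division.
Dividing 1 in proportion to weights (total weight 3): Edmund (weight 1) → 1/3; Diana (weight 1/2) → 1/6; Lydia (weight 1) → 1/3; Albert (weight 1/2) → 1/6.
Edmund is living and takes 1/3.
Diana predeceased; the 1/6 allotted to Diana's branch passes to Diana's issue by representation.
The 1/6 is divided into 3 equal shares of 1/18 among Harriet, Beatrice, George.
Harriet is living and takes 1/18.
Beatrice is living and takes 1/18.
George is living and takes 1/18.
Lydia is living and takes 1/3.
Albert is living and takes 1/6.

Albert 1/6; Beatrice 1/18; Edmund 1/3; George 1/18; Harriet 1/18; Lydia 1/3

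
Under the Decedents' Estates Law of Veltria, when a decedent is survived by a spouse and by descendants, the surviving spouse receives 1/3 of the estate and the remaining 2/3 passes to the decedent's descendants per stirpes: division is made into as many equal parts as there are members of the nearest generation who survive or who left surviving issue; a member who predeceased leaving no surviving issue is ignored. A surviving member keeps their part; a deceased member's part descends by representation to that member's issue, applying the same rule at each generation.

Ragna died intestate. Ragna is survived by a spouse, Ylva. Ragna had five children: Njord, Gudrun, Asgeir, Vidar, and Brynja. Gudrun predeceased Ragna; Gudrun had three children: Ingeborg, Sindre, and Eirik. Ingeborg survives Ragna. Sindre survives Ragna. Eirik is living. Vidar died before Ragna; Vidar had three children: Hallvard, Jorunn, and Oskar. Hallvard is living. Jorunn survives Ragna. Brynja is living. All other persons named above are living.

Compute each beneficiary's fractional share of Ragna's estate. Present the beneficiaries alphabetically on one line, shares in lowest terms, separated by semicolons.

Asgeir 2/15; Brynja 2/15; Eirik 2/45; Hallvard 2/45; Ingeborg 2/45; Jorunn 2/45; Njord 2/15; Oskar 2/45; Sindre 2/45; Ylva 1/3

Ylva, as surviving spouse, takes 1/3.
The remaining 2/3 passes to Ragna's descendants per stirpes.
The 2/3 is divided into 5 equal shares of 2/15 among Njord, Gudrun, Asgeir, Vidar, Brynja.
Njord is living and takes 2/15.
Gudrun predeceased; the 2/15 allotted to Gudrun's branch passes to Gudrun's issue by representation.
The 2/15 is divided into 3 equal shares of 2/45 among Ingeborg, Sindre, Eirik.
Ingeborg is living and takes 2/45.
Sindre is living and takes 2/45.
Eirik is living and takes 2/45.
Asgeir is living and takes 2/15.
Vidar predeceased; the 2/15 allotted to Vidar's branch passes to Vidar's issue by representation.
The 2/15 is divided into 3 equal shares of 2/45 among Hallvard, Jorunn, Oskar.
Hallvard is living and takes 2/45.
Jorunn is living and takes 2/45.
Oskar is living and takes 2/45.
Brynja is living and takes 2/15.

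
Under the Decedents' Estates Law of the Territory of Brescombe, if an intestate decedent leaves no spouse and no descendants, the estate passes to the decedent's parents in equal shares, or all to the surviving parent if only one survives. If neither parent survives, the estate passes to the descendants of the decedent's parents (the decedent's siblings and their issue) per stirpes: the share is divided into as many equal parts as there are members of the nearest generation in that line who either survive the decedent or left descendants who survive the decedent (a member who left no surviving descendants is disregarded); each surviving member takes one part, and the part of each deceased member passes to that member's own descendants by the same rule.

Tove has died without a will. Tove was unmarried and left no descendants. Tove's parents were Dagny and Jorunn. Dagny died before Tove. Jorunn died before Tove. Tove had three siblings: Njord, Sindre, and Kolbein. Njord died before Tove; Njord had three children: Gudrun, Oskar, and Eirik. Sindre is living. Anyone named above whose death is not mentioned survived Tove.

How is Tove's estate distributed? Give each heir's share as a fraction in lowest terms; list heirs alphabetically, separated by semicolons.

Neither parent survives and there are no descendants, so the estate passes to Tove's siblings and their issue per stirpes.
The estate is divided into 3 equal shares of 1/3 among Njord, Sindre, Kolbein.
Njord predeceased; the 1/3 allotted to Njord's branch passes to Njord's issue by representation.
The 1/3 is divided into 3 equal shares of 1/9 among Gudrun, Oskar, Eirik.
Gudrun is living and takes 1/9.
Oskar is living and takes 1/9.
Eirik is living and takes 1/9.
Sindre is living and takes 1/3.
Kolbein is living and takes 1/3.

Eirik 1/9; Gudrun 1/9; Kolbein 1/3; Oskar 1/9; Sindre 1/3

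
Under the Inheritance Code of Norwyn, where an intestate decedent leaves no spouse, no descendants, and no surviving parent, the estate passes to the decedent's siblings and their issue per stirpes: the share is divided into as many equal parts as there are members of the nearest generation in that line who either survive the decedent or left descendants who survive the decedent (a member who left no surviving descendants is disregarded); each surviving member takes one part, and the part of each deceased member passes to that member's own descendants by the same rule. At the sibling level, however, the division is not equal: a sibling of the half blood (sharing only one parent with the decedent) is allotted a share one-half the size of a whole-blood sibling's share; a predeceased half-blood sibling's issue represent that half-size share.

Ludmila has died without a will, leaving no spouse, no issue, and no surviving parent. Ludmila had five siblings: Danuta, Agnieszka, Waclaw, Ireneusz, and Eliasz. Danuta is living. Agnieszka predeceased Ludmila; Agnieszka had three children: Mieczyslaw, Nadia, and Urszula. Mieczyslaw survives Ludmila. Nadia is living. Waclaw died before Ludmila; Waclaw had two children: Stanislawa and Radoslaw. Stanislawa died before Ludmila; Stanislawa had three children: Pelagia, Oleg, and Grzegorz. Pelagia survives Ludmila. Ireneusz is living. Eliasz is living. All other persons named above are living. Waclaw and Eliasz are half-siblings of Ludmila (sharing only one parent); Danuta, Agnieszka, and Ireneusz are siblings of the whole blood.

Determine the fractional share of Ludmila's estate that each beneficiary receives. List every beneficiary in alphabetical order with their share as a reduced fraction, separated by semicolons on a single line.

Danuta 1/4; Eliasz 1/8; Grzegorz 1/48; Ireneusz 1/4; Mieczyslaw 1/12; Nadia 1/12; Oleg 1/48; Pelagia 1/48; Radoslaw 1/16; Urszula 1/12

No spouse, descendants, or parent survives, so the estate passes to Ludmila's siblings per stirpes.
Half-blood siblings count for one-half the weight of whole-blood siblings at the initial division.
Dividing 1 in proportion to weights (total weight 4): Danuta (weight 1) → 1/4; Agnieszka (weight 1) → 1/4; Waclaw (weight 1/2) → 1/8; Ireneusz (weight 1) → 1/4; Eliasz (weight 1/2) → 1/8.
Danuta is living and takes 1/4.
Agnieszka predeceased; the 1/4 allotted to Agnieszka's branch passes to Agnieszka's issue by representation.
The 1/4 is divided into 3 equal shares of 1/12 among Mieczyslaw, Nadia, Urszula.
Mieczyslaw is living and takes 1/12.
Nadia is living and takes 1/12.
Urszula is living and takes 1/12.
Waclaw predeceased; the 1/8 allotted to Waclaw's branch passes to Waclaw's issue by representation.
The 1/8 is divided into 2 equal shares of 1/16 among Stanislawa, Radoslaw.
Stanislawa predeceased; the 1/16 allotted to Stanislawa's branch passes to Stanislawa's issue by representation.
The 1/16 is divided into 3 equal shares of 1/48 among Pelagia, Oleg, Grzegorz.
Pelagia is living and takes 1/48.
Oleg is living and takes 1/48.
Grzegorz is living and takes 1/48.
Radoslaw is living and takes 1/16.
Ireneusz is living and takes 1/4.
Eliasz is living and takes 1/8.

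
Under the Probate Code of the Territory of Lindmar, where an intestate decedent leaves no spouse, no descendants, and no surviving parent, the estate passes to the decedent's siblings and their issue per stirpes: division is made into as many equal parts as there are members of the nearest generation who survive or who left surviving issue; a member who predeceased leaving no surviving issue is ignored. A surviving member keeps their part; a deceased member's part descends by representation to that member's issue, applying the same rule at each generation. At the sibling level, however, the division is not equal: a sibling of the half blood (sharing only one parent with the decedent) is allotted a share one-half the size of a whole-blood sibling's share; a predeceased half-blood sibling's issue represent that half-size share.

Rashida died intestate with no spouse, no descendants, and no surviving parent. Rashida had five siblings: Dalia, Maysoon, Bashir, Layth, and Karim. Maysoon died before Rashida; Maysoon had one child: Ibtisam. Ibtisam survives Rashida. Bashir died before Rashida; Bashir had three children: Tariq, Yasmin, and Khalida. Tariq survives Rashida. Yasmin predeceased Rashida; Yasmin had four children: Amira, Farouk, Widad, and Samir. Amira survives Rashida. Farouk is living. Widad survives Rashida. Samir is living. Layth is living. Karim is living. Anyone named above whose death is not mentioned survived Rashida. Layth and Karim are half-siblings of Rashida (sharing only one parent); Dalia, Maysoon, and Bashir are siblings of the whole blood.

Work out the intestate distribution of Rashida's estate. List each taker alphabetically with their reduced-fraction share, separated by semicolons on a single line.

Amira 1/48; Dalia 1/4; Farouk 1/48; Ibtisam 1/4; Karim 1/8; Khalida 1/12; Layth 1/8; Samir 1/48; Tariq 1/12; Widad 1/48

No spouse, descendants, or parent survives, so the estate passes to Rashida's siblings per stirpes.
Half-blood siblings count for one-half the weight of whole-blood siblings at the initial division.
Dividing 1 in proportion to weights (total weight 4): Dalia (weight 1) → 1/4; Maysoon (weight 1) → 1/4; Bashir (weight 1) → 1/4; Layth (weight 1/2) → 1/8; Karim (weight 1/2) → 1/8.
Dalia is living and takes 1/4.
Maysoon predeceased; the 1/4 allotted to Maysoon's branch passes to Maysoon's issue by representation.
Ibtisam is the sole taker at this level and receives the full 1/4.
Bashir predeceased; the 1/4 allotted to Bashir's branch passes to Bashir's issue by representation.
The 1/4 is divided into 3 equal shares of 1/12 among Tariq, Yasmin, Khalida.
Tariq is living and takes 1/12.
Yasmin predeceased; the 1/12 allotted to Yasmin's branch passes to Yasmin's issue by representation.
The 1/12 is divided into 4 equal shares of 1/48 among Amira, Farouk, Widad, Samir.
Amira is living and takes 1/48.
Farouk is living and takes 1/48.
Widad is living and takes 1/48.
Samir is living and takes 1/48.
Khalida is living and takes 1/12.
Layth is living and takes 1/8.
Karim is living and takes 1/8.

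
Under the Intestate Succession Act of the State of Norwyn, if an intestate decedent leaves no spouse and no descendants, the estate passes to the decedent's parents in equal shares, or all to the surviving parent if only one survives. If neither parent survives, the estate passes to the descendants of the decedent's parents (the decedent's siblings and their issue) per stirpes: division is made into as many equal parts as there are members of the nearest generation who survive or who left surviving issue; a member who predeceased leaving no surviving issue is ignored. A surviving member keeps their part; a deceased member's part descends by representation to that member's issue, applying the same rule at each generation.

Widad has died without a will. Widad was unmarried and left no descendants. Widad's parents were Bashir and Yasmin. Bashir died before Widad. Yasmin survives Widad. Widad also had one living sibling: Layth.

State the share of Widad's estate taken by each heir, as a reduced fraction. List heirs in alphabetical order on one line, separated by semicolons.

Only one parent, Yasmin, survives, so Yasmin takes the entire estate. The siblings take nothing because a surviving parent has priority.

Yasmin 1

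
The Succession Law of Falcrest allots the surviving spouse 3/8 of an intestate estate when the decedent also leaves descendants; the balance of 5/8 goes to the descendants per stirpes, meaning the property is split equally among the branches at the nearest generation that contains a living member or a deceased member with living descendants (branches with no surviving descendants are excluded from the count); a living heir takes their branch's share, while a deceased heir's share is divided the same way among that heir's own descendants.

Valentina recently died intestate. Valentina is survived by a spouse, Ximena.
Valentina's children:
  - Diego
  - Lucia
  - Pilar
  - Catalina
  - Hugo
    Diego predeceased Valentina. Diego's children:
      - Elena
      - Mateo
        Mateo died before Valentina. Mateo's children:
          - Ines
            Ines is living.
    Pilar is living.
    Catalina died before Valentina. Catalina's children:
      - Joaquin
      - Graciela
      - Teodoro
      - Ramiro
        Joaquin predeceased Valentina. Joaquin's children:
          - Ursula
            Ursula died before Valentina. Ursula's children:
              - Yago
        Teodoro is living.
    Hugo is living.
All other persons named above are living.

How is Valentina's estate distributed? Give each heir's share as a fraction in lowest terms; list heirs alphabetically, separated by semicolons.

Ximena, as surviving spouse, takes 3/8.
The remaining 5/8 passes to Valentina's descendants per stirpes.
The 5/8 is divided into 5 equal shares of 1/8 among Diego, Lucia, Pilar, Catalina, Hugo.
Diego predeceased; the 1/8 allotted to Diego's branch passes to Diego's issue by representation.
The 1/8 is divided into 2 equal shares of 1/16 among Elena, Mateo.
Elena is living and takes 1/16.
Mateo predeceased; the 1/16 allotted to Mateo's branch passes to Mateo's issue by representation.
Ines is the sole taker at this level and receives the full 1/16.
Lucia is living and takes 1/8.
Pilar is living and takes 1/8.
Catalina predeceased; the 1/8 allotted to Catalina's branch passes to Catalina's issue by representation.
The 1/8 is divided into 4 equal shares of 1/32 among Joaquin, Graciela, Teodoro, Ramiro.
Joaquin predeceased; the 1/32 allotted to Joaquin's branch passes to Joaquin's issue by representation.
Ursula's line is the sole branch at this level, so the full 1/32 passes to Ursula's issue by representation.
Yago is the sole taker at this level and receives the full 1/32.
Graciela is living and takes 1/32.
Teodoro is living and takes 1/32.
Ramiro is living and takes 1/32.
Hugo is living and takes 1/8.

Elena 1/16; Graciela 1/32; Hugo 1/8; Ines 1/16; Lucia 1/8; Pilar 1/8; Ramiro 1/32; Teodoro 1/32; Ximena 3/8; Yago 1/32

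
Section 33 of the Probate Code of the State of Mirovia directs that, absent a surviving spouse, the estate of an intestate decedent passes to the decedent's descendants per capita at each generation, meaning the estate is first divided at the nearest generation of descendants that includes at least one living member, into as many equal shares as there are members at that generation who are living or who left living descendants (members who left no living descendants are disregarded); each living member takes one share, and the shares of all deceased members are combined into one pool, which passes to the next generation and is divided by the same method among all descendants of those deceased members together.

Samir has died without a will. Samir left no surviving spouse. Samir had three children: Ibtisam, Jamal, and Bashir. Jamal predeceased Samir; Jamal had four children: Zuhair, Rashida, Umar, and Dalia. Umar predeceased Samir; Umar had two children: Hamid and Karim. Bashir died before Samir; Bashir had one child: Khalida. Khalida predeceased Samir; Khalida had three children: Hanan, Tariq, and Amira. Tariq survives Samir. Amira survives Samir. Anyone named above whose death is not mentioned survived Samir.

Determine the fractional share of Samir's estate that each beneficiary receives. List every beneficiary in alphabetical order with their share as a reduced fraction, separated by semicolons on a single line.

There is no surviving spouse, so the entire estate passes to Samir's descendants per capita at each generation.
At generation 1 (Ibtisam, Jamal, Bashir) there are 3 shares of (1)/3 = 1/3 each.
Living: Ibtisam — each takes 1/3.
Deceased: Jamal and Bashir. Their combined 2/3 is pooled and carried to generation 2.
At generation 2 (Zuhair, Rashida, Umar, Dalia, Khalida) there are 5 shares of (2/3)/5 = 2/15 each.
Living: Zuhair, Rashida, and Dalia — each takes 2/15.
Deceased: Umar and Khalida. Their combined 4/15 is pooled and carried to generation 3.
At generation 3 (Hamid, Karim, Hanan, Tariq, Amira) there are 5 shares of (4/15)/5 = 4/75 each.
Living: Hamid, Karim, Hanan, Tariq, and Amira — each takes 4/75.

Amira 4/75; Dalia 2/15; Hamid 4/75; Hanan 4/75; Ibtisam 1/3; Karim 4/75; Rashida 2/15; Tariq 4/75; Zuhair 2/15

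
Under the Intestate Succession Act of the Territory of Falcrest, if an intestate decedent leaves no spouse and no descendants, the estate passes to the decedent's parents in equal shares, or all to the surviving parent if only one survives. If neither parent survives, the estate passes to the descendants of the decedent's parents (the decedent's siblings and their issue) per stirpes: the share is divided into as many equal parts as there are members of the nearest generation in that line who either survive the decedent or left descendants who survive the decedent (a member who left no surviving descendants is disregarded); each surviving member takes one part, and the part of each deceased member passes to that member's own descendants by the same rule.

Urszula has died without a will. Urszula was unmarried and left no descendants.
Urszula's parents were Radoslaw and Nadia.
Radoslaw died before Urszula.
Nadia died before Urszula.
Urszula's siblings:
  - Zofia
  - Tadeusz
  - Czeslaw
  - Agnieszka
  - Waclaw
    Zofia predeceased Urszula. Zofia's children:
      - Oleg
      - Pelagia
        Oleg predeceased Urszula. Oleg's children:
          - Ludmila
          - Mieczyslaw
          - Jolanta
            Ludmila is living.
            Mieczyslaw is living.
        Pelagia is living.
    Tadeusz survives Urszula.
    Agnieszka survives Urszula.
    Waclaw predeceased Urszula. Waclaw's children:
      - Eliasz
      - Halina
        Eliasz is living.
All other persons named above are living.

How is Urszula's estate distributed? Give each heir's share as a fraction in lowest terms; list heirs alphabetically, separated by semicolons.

Neither parent survives and there are no descendants, so the estate passes to Urszula's siblings and their issue per stirpes.
The estate is divided into 5 equal shares of 1/5 among Zofia, Tadeusz, Czeslaw, Agnieszka, Waclaw.
Zofia predeceased; the 1/5 allotted to Zofia's branch passes to Zofia's issue by representation.
The 1/5 is divided into 2 equal shares of 1/10 among Oleg, Pelagia.
Oleg predeceased; the 1/10 allotted to Oleg's branch passes to Oleg's issue by representation.
The 1/10 is divided into 3 equal shares of 1/30 among Ludmila, Mieczyslaw, Jolanta.
Ludmila is living and takes 1/30.
Mieczyslaw is living and takes 1/30.
Jolanta is living and takes 1/30.
Pelagia is living and takes 1/10.
Tadeusz is living and takes 1/5.
Czeslaw is living and takes 1/5.
Agnieszka is living and takes 1/5.
Waclaw predeceased; the 1/5 allotted to Waclaw's branch passes to Waclaw's issue by representation.
The 1/5 is divided into 2 equal shares of 1/10 among Eliasz, Halina.
Eliasz is living and takes 1/10.
Halina is living and takes 1/10.

Agnieszka 1/5; Czeslaw 1/5; Eliasz 1/10; Halina 1/10; Jolanta 1/30; Ludmila 1/30; Mieczyslaw 1/30; Pelagia 1/10; Tadeusz 1/5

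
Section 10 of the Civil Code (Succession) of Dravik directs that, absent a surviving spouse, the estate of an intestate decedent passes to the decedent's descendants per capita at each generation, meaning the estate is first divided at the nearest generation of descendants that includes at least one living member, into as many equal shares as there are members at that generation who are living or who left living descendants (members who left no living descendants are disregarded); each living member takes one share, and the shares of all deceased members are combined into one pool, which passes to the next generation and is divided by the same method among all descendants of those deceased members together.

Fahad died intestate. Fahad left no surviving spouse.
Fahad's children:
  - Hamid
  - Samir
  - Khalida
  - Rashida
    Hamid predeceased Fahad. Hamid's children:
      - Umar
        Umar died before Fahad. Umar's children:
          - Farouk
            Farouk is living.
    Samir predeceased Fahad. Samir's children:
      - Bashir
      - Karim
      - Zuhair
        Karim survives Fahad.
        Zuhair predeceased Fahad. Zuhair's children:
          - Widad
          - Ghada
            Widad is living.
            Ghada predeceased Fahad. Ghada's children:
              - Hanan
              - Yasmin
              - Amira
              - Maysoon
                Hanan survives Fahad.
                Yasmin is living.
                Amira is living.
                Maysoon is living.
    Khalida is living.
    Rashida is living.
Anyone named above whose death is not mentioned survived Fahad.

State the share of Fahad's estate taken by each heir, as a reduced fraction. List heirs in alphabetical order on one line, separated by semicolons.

Amira 1/48; Bashir 1/8; Farouk 1/12; Hanan 1/48; Karim 1/8; Khalida 1/4; Maysoon 1/48; Rashida 1/4; Widad 1/12; Yasmin 1/48

There is no surviving spouse, so the entire estate passes to Fahad's descendants per capita at each generation.
At generation 1 (Hamid, Samir, Khalida, Rashida) there are 4 shares of (1)/4 = 1/4 each.
Living: Khalida and Rashida — each takes 1/4.
Deceased: Hamid and Samir. Their combined 1/2 is pooled and carried to generation 2.
At generation 2 (Umar, Bashir, Karim, Zuhair) there are 4 shares of (1/2)/4 = 1/8 each.
Living: Bashir and Karim — each takes 1/8.
Deceased: Umar and Zuhair. Their combined 1/4 is pooled and carried to generation 3.
At generation 3 (Farouk, Widad, Ghada) there are 3 shares of (1/4)/3 = 1/12 each.
Living: Farouk and Widad — each takes 1/12.
Deceased: Ghada. That 1/12 share is carried to generation 4.
At generation 4 (Hanan, Yasmin, Amira, Maysoon) there are 4 shares of (1/12)/4 = 1/48 each.
Living: Hanan, Yasmin, Amira, and Maysoon — each takes 1/48.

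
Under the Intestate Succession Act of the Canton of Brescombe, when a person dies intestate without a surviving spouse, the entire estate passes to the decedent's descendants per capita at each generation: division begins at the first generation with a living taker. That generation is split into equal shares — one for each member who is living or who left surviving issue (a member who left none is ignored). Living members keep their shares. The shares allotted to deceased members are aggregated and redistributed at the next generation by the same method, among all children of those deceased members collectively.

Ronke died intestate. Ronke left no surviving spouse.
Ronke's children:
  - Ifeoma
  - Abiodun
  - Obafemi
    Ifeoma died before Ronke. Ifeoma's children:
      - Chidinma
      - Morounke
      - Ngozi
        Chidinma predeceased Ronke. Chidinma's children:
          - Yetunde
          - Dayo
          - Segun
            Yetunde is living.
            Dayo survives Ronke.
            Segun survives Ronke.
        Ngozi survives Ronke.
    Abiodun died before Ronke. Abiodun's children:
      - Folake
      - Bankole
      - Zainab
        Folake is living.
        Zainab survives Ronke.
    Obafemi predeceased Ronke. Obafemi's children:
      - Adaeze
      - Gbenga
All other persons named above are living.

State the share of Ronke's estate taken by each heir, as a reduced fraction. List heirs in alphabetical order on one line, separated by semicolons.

Adaeze 1/8; Bankole 1/8; Dayo 1/24; Folake 1/8; Gbenga 1/8; Morounke 1/8; Ngozi 1/8; Segun 1/24; Yetunde 1/24; Zainab 1/8

There is no surviving spouse, so the entire estate passes to Ronke's descendants per capita at each generation.
No one at generation 1 (Ifeoma, Abiodun, Obafemi) is living; moving to the next generation.
At generation 2 (Chidinma, Morounke, Ngozi, Folake, Bankole, Zainab, Adaeze, Gbenga) there are 8 shares of (1)/8 = 1/8 each.
Living: Morounke, Ngozi, Folake, Bankole, Zainab, Adaeze, and Gbenga — each takes 1/8.
Deceased: Chidinma. That 1/8 share is carried to generation 3.
At generation 3 (Yetunde, Dayo, Segun) there are 3 shares of (1/8)/3 = 1/24 each.
Living: Yetunde, Dayo, and Segun — each takes 1/24.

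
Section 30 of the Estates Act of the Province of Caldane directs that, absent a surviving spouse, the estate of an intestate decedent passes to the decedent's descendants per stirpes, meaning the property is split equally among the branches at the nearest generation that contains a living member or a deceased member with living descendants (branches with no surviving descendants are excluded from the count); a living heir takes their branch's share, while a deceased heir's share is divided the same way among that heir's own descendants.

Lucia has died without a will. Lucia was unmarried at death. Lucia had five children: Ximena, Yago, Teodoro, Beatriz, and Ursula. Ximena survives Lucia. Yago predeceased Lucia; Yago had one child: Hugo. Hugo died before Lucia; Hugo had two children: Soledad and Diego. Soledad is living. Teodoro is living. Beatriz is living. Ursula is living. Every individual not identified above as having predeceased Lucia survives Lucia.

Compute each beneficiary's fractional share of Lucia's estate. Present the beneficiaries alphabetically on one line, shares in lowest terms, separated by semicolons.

There is no surviving spouse, so the entire estate passes to Lucia's descendants per stirpes.
The estate is divided into 5 equal shares of 1/5 among Ximena, Yago, Teodoro, Beatriz, Ursula.
Ximena is living and takes 1/5.
Yago predeceased; the 1/5 allotted to Yago's branch passes to Yago's issue by representation.
Hugo's line is the sole branch at this level, so the full 1/5 passes to Hugo's issue by representation.
The 1/5 is divided into 2 equal shares of 1/10 among Soledad, Diego.
Soledad is living and takes 1/10.
Diego is living and takes 1/10.
Teodoro is living and takes 1/5.
Beatriz is living and takes 1/5.
Ursula is living and takes 1/5.

Beatriz 1/5; Diego 1/10; Soledad 1/10; Teodoro 1/5; Ursula 1/5; Ximena 1/5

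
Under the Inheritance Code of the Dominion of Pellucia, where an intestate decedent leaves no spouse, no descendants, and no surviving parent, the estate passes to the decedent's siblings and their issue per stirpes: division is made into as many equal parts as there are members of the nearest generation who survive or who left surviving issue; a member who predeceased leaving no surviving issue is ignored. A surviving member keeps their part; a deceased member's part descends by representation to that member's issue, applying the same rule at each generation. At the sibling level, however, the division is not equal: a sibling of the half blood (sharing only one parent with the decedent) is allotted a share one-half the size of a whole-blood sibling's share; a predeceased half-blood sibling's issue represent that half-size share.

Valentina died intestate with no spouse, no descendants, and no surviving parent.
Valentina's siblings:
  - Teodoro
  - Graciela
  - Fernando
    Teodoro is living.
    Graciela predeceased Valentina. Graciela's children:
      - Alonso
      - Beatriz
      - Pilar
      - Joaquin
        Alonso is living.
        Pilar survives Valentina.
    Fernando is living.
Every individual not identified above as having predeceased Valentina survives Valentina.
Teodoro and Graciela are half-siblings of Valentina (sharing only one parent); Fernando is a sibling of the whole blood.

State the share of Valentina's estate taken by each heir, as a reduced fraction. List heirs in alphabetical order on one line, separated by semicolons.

No spouse, descendants, or parent survives, so the estate passes to Valentina's siblings per stirpes.
Half-blood siblings count for one-half the weight of whole-blood siblings at the initial division.
Dividing 1 in proportion to weights (total weight 2): Teodoro (weight 1/2) → 1/4; Graciela (weight 1/2) → 1/4; Fernando (weight 1) → 1/2.
Teodoro is living and takes 1/4.
Graciela predeceased; the 1/4 allotted to Graciela's branch passes to Graciela's issue by representation.
The 1/4 is divided into 4 equal shares of 1/16 among Alonso, Beatriz, Pilar, Joaquin.
Alonso is living and takes 1/16.
Beatriz is living and takes 1/16.
Pilar is living and takes 1/16.
Joaquin is living and takes 1/16.
Fernando is living and takes 1/2.

Alonso 1/16; Beatriz 1/16; Fernando 1/2; Joaquin 1/16; Pilar 1/16; Teodoro 1/4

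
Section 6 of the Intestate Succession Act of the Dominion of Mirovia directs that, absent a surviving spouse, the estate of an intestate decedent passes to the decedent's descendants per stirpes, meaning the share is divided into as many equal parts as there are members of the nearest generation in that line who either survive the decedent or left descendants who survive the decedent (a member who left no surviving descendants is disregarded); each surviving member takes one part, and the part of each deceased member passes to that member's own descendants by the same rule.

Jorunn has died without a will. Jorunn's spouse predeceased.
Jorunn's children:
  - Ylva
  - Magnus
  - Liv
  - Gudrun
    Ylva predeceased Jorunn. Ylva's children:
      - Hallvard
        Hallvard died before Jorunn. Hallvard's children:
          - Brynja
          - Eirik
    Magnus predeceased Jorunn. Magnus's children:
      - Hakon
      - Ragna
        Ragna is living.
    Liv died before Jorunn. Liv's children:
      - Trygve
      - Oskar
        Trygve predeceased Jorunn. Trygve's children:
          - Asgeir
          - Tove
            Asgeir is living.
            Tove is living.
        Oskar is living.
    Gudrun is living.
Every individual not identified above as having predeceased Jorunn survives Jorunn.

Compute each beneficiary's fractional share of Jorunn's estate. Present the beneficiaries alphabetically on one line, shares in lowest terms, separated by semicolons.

Asgeir 1/16; Brynja 1/8; Eirik 1/8; Gudrun 1/4; Hakon 1/8; Oskar 1/8; Ragna 1/8; Tove 1/16

There is no surviving spouse, so the entire estate passes to Jorunn's descendants per stirpes.
The estate is divided into 4 equal shares of 1/4 among Ylva, Magnus, Liv, Gudrun.
Ylva predeceased; the 1/4 allotted to Ylva's branch passes to Ylva's issue by representation.
Hallvard's line is the sole branch at this level, so the full 1/4 passes to Hallvard's issue by representation.
The 1/4 is divided into 2 equal shares of 1/8 among Brynja, Eirik.
Brynja is living and takes 1/8.
Eirik is living and takes 1/8.
Magnus predeceased; the 1/4 allotted to Magnus's branch passes to Magnus's issue by representation.
The 1/4 is divided into 2 equal shares of 1/8 among Hakon, Ragna.
Hakon is living and takes 1/8.
Ragna is living and takes 1/8.
Liv predeceased; the 1/4 allotted to Liv's branch passes to Liv's issue by representation.
The 1/4 is divided into 2 equal shares of 1/8 among Trygve, Oskar.
Trygve predeceased; the 1/8 allotted to Trygve's branch passes to Trygve's issue by representation.
The 1/8 is divided into 2 equal shares of 1/16 among Asgeir, Tove.
Asgeir is living and takes 1/16.
Tove is living and takes 1/16.
Oskar is living and takes 1/8.
Gudrun is living and takes 1/4.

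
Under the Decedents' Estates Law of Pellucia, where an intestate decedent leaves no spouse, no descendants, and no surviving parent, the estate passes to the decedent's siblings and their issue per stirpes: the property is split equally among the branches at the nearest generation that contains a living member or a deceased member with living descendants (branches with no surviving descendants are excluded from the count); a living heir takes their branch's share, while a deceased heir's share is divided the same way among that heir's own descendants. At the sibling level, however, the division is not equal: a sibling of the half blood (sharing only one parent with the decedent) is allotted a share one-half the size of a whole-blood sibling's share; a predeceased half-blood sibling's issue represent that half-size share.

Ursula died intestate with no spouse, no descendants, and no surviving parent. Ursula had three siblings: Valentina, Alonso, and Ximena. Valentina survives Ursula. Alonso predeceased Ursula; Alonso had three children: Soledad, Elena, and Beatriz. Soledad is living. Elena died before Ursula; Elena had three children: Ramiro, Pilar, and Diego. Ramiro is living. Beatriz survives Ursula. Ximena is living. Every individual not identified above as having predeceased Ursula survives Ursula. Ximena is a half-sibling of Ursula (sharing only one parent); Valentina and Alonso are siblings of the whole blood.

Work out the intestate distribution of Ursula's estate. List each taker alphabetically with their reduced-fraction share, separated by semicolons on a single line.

No spouse, descendants, or parent survives, so the estate passes to Ursula's siblings per stirpes.
Half-blood siblings count for one-half the weight of whole-blood siblings at the initial division.
Dividing 1 in proportion to weights (total weight 5/2): Valentina (weight 1) → 2/5; Alonso (weight 1) → 2/5; Ximena (weight 1/2) → 1/5.
Valentina is living and takes 2/5.
Alonso predeceased; the 2/5 allotted to Alonso's branch passes to Alonso's issue by representation.
The 2/5 is divided into 3 equal shares of 2/15 among Soledad, Elena, Beatriz.
Soledad is living and takes 2/15.
Elena predeceased; the 2/15 allotted to Elena's branch passes to Elena's issue by representation.
The 2/15 is divided into 3 equal shares of 2/45 among Ramiro, Pilar, Diego.
Ramiro is living and takes 2/45.
Pilar is living and takes 2/45.
Diego is living and takes 2/45.
Beatriz is living and takes 2/15.
Ximena is living and takes 1/5.

Beatriz 2/15; Diego 2/45; Pilar 2/45; Ramiro 2/45; Soledad 2/15; Valentina 2/5; Ximena 1/5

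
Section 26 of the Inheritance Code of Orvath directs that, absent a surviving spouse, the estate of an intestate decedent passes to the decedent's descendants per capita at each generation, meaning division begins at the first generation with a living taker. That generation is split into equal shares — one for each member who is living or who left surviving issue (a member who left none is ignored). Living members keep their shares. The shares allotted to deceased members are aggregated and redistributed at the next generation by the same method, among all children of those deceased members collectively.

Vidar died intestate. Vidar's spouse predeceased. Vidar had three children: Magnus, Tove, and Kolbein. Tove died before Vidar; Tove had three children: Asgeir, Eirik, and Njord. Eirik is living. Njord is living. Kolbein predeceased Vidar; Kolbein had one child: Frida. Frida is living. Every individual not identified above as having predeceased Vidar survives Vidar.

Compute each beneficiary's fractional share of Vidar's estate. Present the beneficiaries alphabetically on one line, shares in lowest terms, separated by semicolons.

There is no surviving spouse, so the entire estate passes to Vidar's descendants per capita at each generation.
At generation 1 (Magnus, Tove, Kolbein) there are 3 shares of (1)/3 = 1/3 each.
Living: Magnus — each takes 1/3.
Deceased: Tove and Kolbein. Their combined 2/3 is pooled and carried to generation 2.
At generation 2 (Asgeir, Eirik, Njord, Frida) there are 4 shares of (2/3)/4 = 1/6 each.
Living: Asgeir, Eirik, Njord, and Frida — each takes 1/6.

Asgeir 1/6; Eirik 1/6; Frida 1/6; Magnus 1/3; Njord 1/6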